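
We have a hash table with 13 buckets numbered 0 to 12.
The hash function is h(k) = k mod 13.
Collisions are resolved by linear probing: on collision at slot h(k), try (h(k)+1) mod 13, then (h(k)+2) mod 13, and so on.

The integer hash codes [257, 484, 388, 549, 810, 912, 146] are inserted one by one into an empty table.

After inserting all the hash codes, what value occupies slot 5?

810

257: h=10 => slot 10
484: h=3 => slot 3
388: h=11 => slot 11
549: h=3, probe 3,4 => slot 4
810: h=4, probe 4,5 => slot 5
912: h=2 => slot 2
146: h=3, probe 3,4,5,6 => slot 6
Table: [_, _, 912, 484, 549, 810, 146, _, _, _, 257, 388, _]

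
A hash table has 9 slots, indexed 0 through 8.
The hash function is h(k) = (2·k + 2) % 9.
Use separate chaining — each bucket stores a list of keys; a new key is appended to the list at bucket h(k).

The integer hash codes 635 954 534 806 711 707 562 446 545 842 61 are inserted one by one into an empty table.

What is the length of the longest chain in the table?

6

Insert 635: h=3, bucket 3 empty → new chain.
Insert 954: h=2, bucket 2 empty → new chain.
Insert 534: h=8, bucket 8 empty → new chain.
Insert 806: h=3, bucket 3 nonempty → append to chain.
Insert 711: h=2, bucket 2 nonempty → append to chain.
Insert 707: h=3, bucket 3 nonempty → append to chain.
Insert 562: h=1, bucket 1 empty → new chain.
Insert 446: h=3, bucket 3 nonempty → append to chain.
Insert 545: h=3, bucket 3 nonempty → append to chain.
Insert 842: h=3, bucket 3 nonempty → append to chain.
Insert 61: h=7, bucket 7 empty → new chain.
Final buckets:
0: .
1: 562
2: 954 -> 711
3: 635 -> 806 -> 707 -> 446 -> 545 -> 842
4: .
5: .
6: .
7: 61
8: 534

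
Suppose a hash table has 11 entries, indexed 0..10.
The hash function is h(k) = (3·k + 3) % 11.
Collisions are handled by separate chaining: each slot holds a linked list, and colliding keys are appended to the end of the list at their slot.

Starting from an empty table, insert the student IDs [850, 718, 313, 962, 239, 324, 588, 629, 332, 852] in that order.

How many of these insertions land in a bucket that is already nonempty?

6

Insert 850: h=1, bucket 1 empty -> new chain.
Insert 718: h=1, bucket 1 nonempty -> append to chain.
Insert 313: h=7, bucket 7 empty -> new chain.
Insert 962: h=7, bucket 7 nonempty -> append to chain.
Insert 239: h=5, bucket 5 empty -> new chain.
Insert 324: h=7, bucket 7 nonempty -> append to chain.
Insert 588: h=7, bucket 7 nonempty -> append to chain.
Insert 629: h=9, bucket 9 empty -> new chain.
Insert 332: h=9, bucket 9 nonempty -> append to chain.
Insert 852: h=7, bucket 7 nonempty -> append to chain.
Final buckets:
0: .
1: 850 -> 718
2: .
3: .
4: .
5: 239
6: .
7: 313 -> 962 -> 324 -> 588 -> 852
8: .
9: 629 -> 332
10: .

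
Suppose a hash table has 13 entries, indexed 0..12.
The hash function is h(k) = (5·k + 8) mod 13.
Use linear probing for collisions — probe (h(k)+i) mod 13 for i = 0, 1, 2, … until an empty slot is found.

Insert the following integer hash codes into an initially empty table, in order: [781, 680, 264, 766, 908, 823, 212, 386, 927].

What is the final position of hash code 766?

4

781 hashes to 0; slot 0 is free -> place at 0.
680 hashes to 2; slot 2 is free -> place at 2.
264 hashes to 2; 2 taken -> place at 3.
766 hashes to 3; 3 taken -> place at 4.
908 hashes to 11; slot 11 is free -> place at 11.
823 hashes to 2; 2,3,4 taken -> place at 5.
212 hashes to 2; 2,3,4,5 taken -> place at 6.
386 hashes to 1; slot 1 is free -> place at 1.
927 hashes to 2; 2,3,4,5,6 taken -> place at 7.
Table: [781, 386, 680, 264, 766, 823, 212, 927, ., ., ., 908, .]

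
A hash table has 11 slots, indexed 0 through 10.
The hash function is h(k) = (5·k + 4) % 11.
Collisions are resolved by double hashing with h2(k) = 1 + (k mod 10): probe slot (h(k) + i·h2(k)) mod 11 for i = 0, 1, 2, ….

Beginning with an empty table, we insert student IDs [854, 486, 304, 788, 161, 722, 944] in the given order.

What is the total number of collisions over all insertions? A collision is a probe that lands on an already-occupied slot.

4

854 hashes to 6; slot 6 is free → place at 6.
486 hashes to 3; slot 3 is free → place at 3.
304 hashes to 6, h2=5; 6 taken → place at 0.
788 hashes to 6, h2=9; 6 taken → place at 4.
161 hashes to 6, h2=2; 6 taken → place at 8.
722 hashes to 6, h2=3; 6 taken → place at 9.
944 hashes to 5; slot 5 is free → place at 5.
Table: [304, —, —, 486, 788, 944, 854, —, 161, 722, —]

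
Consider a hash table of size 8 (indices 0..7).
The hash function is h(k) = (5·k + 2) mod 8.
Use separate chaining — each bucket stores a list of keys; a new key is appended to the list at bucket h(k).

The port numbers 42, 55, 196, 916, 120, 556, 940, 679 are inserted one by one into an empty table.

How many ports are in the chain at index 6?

Insert 42: h=4, bucket 4 empty → new chain.
Insert 55: h=5, bucket 5 empty → new chain.
Insert 196: h=6, bucket 6 empty → new chain.
Insert 916: h=6, bucket 6 nonempty → append to chain.
Insert 120: h=2, bucket 2 empty → new chain.
Insert 556: h=6, bucket 6 nonempty → append to chain.
Insert 940: h=6, bucket 6 nonempty → append to chain.
Insert 679: h=5, bucket 5 nonempty → append to chain.
Final buckets:
0: _
1: _
2: 120
3: _
4: 42
5: 55 -> 679
6: 196 -> 916 -> 556 -> 940
7: _

4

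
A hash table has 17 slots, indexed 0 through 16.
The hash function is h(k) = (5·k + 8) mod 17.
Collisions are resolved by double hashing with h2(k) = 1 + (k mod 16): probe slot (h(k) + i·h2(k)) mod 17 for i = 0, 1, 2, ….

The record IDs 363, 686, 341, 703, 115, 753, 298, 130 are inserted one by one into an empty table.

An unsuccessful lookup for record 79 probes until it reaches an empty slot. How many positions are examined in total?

2

Insert 363: h=4, slot 4 empty → index 4.
Insert 686: h=4, h2=15, slot 4 occupied → index 2.
Insert 341: h=13, slot 13 empty → index 13.
Insert 703: h=4, h2=16, slot 4 occupied → index 3.
Insert 115: h=5, slot 5 empty → index 5.
Insert 753: h=16, slot 16 empty → index 16.
Insert 298: h=2, h2=11, slots 2,13 occupied → index 7.
Insert 130: h=12, slot 12 empty → index 12.
Table: [-, -, 686, 703, 363, 115, -, 298, -, -, -, -, 130, 341, -, -, 753]
Lookup 79: h=12, h2=16, probe 12,11 → slot 11 empty, not found.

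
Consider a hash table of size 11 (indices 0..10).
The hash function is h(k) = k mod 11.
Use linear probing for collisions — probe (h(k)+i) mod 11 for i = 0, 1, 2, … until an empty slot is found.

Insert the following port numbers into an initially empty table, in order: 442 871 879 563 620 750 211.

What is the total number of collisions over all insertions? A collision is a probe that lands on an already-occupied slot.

13

Insert 442: h=2, slot 2 empty -> index 2.
Insert 871: h=2, slot 2 occupied -> index 3.
Insert 879: h=10, slot 10 empty -> index 10.
Insert 563: h=2, slots 2,3 occupied -> index 4.
Insert 620: h=4, slot 4 occupied -> index 5.
Insert 750: h=2, slots 2,3,4,5 occupied -> index 6.
Insert 211: h=2, slots 2,3,4,5,6 occupied -> index 7.
Table: [_, _, 442, 871, 563, 620, 750, 211, _, _, 879]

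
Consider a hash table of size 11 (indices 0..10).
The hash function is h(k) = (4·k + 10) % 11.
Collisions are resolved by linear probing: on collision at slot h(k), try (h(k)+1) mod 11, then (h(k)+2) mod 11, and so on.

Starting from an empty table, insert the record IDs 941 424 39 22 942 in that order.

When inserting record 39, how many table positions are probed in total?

3

941: h=1 → slot 1
424: h=1, probe 1,2 → slot 2
39: h=1, probe 1,2,3 → slot 3
22: h=10 → slot 10
942: h=5 → slot 5
Table: [., 941, 424, 39, ., 942, ., ., ., ., 22]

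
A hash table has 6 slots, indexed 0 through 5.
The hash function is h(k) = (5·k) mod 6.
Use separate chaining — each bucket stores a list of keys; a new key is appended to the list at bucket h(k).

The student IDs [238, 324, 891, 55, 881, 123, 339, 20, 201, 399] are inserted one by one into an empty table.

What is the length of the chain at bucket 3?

5

238 → bucket 2
324 → bucket 0
891 → bucket 3
55 → bucket 5
881 → bucket 1
123 → bucket 3 (collision)
339 → bucket 3 (collision)
20 → bucket 4
201 → bucket 3 (collision)
399 → bucket 3 (collision)
Final buckets:
0: 324
1: 881
2: 238
3: 891 -> 123 -> 339 -> 201 -> 399
4: 20
5: 55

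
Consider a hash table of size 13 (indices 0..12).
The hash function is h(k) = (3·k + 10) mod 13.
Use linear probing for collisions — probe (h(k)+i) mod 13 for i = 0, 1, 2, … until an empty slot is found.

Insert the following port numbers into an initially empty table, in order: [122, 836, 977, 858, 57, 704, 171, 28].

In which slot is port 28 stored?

122: h=12 → slot 12
836: h=9 → slot 9
977: h=3 → slot 3
858: h=10 → slot 10
57: h=12, probe 12,0 → slot 0
704: h=3, probe 3,4 → slot 4
171: h=3, probe 3,4,5 → slot 5
28: h=3, probe 3,4,5,6 → slot 6
Table: [57, —, —, 977, 704, 171, 28, —, —, 836, 858, —, 122]

6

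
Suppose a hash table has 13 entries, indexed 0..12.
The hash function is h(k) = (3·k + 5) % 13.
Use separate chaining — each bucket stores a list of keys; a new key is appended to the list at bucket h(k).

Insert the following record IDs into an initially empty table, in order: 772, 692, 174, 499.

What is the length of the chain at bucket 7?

3

Insert 772: h=7, bucket 7 empty -> new chain.
Insert 692: h=1, bucket 1 empty -> new chain.
Insert 174: h=7, bucket 7 nonempty -> append to chain.
Insert 499: h=7, bucket 7 nonempty -> append to chain.
Final buckets:
0: .
1: 692
2: .
3: .
4: .
5: .
6: .
7: 772 -> 174 -> 499
8: .
9: .
10: .
11: .
12: .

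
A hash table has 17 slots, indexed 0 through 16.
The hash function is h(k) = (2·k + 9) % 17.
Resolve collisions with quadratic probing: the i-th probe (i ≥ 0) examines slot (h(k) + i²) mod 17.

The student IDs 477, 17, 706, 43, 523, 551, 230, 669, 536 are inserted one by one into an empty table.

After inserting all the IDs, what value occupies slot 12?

536

Insert 477: h=11, slot 11 empty → index 11.
Insert 17: h=9, slot 9 empty → index 9.
Insert 706: h=10, slot 10 empty → index 10.
Insert 43: h=10, slots 10,11 occupied → index 14.
Insert 523: h=1, slot 1 empty → index 1.
Insert 551: h=6, slot 6 empty → index 6.
Insert 230: h=10, slots 10,11,14 occupied → index 2.
Insert 669: h=4, slot 4 empty → index 4.
Insert 536: h=10, slots 10,11,14,2,9,1 occupied → index 12.
Table: [—, 523, 230, —, 669, —, 551, —, —, 17, 706, 477, 536, —, 43, —, —]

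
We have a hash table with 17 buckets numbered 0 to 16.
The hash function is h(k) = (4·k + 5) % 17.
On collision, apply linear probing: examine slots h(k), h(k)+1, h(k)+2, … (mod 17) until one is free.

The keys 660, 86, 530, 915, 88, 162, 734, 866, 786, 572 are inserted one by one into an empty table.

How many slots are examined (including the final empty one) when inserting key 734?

3

Insert 660: h=10, slot 10 empty → index 10.
Insert 86: h=9, slot 9 empty → index 9.
Insert 530: h=0, slot 0 empty → index 0.
Insert 915: h=10, slot 10 occupied → index 11.
Insert 88: h=0, slot 0 occupied → index 1.
Insert 162: h=7, slot 7 empty → index 7.
Insert 734: h=0, slots 0,1 occupied → index 2.
Insert 866: h=1, slots 1,2 occupied → index 3.
Insert 786: h=4, slot 4 empty → index 4.
Insert 572: h=15, slot 15 empty → index 15.
Table: [530, 88, 734, 866, 786, _, _, 162, _, 86, 660, 915, _, _, _, 572, _]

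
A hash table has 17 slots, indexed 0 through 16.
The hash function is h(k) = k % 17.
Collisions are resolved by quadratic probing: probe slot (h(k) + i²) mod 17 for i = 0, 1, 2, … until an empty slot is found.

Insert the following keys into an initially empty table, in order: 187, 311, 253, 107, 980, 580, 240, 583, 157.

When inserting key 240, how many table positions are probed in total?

187: h=0 => slot 0
311: h=5 => slot 5
253: h=15 => slot 15
107: h=5, probe 5,6 => slot 6
980: h=11 => slot 11
580: h=2 => slot 2
240: h=2, probe 2,3 => slot 3
583: h=5, probe 5,6,9 => slot 9
157: h=4 => slot 4
Table: [187, -, 580, 240, 157, 311, 107, -, -, 583, -, 980, -, -, -, 253, -]

2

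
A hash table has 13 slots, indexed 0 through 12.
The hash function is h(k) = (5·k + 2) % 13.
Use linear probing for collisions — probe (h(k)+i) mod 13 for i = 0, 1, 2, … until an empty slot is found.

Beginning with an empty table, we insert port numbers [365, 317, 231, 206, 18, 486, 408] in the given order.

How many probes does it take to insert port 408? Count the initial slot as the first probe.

Insert 365: h=7, slot 7 empty => index 7.
Insert 317: h=1, slot 1 empty => index 1.
Insert 231: h=0, slot 0 empty => index 0.
Insert 206: h=5, slot 5 empty => index 5.
Insert 18: h=1, slot 1 occupied => index 2.
Insert 486: h=1, slots 1,2 occupied => index 3.
Insert 408: h=1, slots 1,2,3 occupied => index 4.
Table: [231, 317, 18, 486, 408, 206, —, 365, —, —, —, —, —]

4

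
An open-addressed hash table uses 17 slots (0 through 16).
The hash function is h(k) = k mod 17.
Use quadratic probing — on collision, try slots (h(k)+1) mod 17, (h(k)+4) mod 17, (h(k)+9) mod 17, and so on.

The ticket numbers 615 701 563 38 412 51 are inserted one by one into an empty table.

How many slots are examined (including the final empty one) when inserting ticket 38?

2

615: h=3 → slot 3
701: h=4 → slot 4
563: h=2 → slot 2
38: h=4, probe 4,5 → slot 5
412: h=4, probe 4,5,8 → slot 8
51: h=0 → slot 0
Table: [51, _, 563, 615, 701, 38, _, _, 412, _, _, _, _, _, _, _, _]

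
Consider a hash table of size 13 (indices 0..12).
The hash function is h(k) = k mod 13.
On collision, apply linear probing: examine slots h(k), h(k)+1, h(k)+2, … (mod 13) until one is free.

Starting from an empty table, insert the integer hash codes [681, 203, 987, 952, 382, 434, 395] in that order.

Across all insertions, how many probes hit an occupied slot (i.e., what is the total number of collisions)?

7

681 hashes to 5; slot 5 is free → place at 5.
203 hashes to 8; slot 8 is free → place at 8.
987 hashes to 12; slot 12 is free → place at 12.
952 hashes to 3; slot 3 is free → place at 3.
382 hashes to 5; 5 taken → place at 6.
434 hashes to 5; 5,6 taken → place at 7.
395 hashes to 5; 5,6,7,8 taken → place at 9.
Table: [∅, ∅, ∅, 952, ∅, 681, 382, 434, 203, 395, ∅, ∅, 987]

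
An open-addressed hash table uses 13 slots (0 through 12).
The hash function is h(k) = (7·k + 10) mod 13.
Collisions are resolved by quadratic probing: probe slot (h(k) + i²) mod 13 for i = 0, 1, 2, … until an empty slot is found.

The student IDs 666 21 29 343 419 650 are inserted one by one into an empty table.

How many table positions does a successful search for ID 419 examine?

3

Insert 666: h=5, slot 5 empty -> index 5.
Insert 21: h=1, slot 1 empty -> index 1.
Insert 29: h=5, slot 5 occupied -> index 6.
Insert 343: h=6, slot 6 occupied -> index 7.
Insert 419: h=5, slots 5,6 occupied -> index 9.
Insert 650: h=10, slot 10 empty -> index 10.
Table: [., 21, ., ., ., 666, 29, 343, ., 419, 650, ., .]
Lookup 419: h=5, probe 5,6,9 → found at 9.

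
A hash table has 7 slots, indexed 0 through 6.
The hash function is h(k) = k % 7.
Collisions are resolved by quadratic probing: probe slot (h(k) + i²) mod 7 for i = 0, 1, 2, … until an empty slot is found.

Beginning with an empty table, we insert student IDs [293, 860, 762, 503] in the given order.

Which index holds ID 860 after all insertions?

0

293: h=6 → slot 6
860: h=6, probe 6,0 → slot 0
762: h=6, probe 6,0,3 → slot 3
503: h=6, probe 6,0,3,1 → slot 1
Table: [860, 503, ., 762, ., ., 293]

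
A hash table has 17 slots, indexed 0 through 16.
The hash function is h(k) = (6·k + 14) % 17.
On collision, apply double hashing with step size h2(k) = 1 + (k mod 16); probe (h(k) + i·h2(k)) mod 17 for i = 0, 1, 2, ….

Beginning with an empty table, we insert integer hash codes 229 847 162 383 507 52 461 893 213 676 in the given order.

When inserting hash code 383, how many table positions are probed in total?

2

229: h=11 => slot 11
847: h=13 => slot 13
162: h=0 => slot 0
383: h=0, h2=16, probe 0,16 => slot 16
507: h=13, h2=12, probe 13,8 => slot 8
52: h=3 => slot 3
461: h=9 => slot 9
893: h=0, h2=14, probe 0,14 => slot 14
213: h=0, h2=6, probe 0,6 => slot 6
676: h=7 => slot 7
Table: [162, -, -, 52, -, -, 213, 676, 507, 461, -, 229, -, 847, 893, -, 383]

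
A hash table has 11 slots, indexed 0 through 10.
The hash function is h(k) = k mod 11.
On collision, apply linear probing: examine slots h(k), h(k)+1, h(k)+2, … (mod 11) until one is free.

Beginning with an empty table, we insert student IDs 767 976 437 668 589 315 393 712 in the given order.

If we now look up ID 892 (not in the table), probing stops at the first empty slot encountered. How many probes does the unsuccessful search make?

767: h=8 -> slot 8
976: h=8, probe 8,9 -> slot 9
437: h=8, probe 8,9,10 -> slot 10
668: h=8, probe 8,9,10,0 -> slot 0
589: h=6 -> slot 6
315: h=7 -> slot 7
393: h=8, probe 8,9,10,0,1 -> slot 1
712: h=8, probe 8,9,10,0,1,2 -> slot 2
Table: [668, 393, 712, —, —, —, 589, 315, 767, 976, 437]
Lookup 892: h=1, probe 1,2,3 → slot 3 empty, not found.

3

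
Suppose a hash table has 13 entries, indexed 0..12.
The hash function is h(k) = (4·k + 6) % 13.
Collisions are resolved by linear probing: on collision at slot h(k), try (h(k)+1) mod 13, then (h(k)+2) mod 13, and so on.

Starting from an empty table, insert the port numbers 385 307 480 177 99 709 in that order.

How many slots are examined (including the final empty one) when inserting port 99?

385 hashes to 12; slot 12 is free => place at 12.
307 hashes to 12; 12 taken => place at 0.
480 hashes to 2; slot 2 is free => place at 2.
177 hashes to 12; 12,0 taken => place at 1.
99 hashes to 12; 12,0,1,2 taken => place at 3.
709 hashes to 8; slot 8 is free => place at 8.
Table: [307, 177, 480, 99, ∅, ∅, ∅, ∅, 709, ∅, ∅, ∅, 385]

5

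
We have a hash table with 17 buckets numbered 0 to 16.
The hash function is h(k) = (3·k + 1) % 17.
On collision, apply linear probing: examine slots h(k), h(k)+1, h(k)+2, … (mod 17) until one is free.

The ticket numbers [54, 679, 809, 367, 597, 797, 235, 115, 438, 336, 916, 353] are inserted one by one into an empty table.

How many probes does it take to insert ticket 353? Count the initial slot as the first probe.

54 hashes to 10; slot 10 is free -> place at 10.
679 hashes to 15; slot 15 is free -> place at 15.
809 hashes to 14; slot 14 is free -> place at 14.
367 hashes to 14; 14,15 taken -> place at 16.
597 hashes to 7; slot 7 is free -> place at 7.
797 hashes to 12; slot 12 is free -> place at 12.
235 hashes to 9; slot 9 is free -> place at 9.
115 hashes to 6; slot 6 is free -> place at 6.
438 hashes to 6; 6,7 taken -> place at 8.
336 hashes to 6; 6,7,8,9,10 taken -> place at 11.
916 hashes to 12; 12 taken -> place at 13.
353 hashes to 6; 6,7,8,9,10,11,12,13,14,15,16 taken -> place at 0.
Table: [353, -, -, -, -, -, 115, 597, 438, 235, 54, 336, 797, 916, 809, 679, 367]

12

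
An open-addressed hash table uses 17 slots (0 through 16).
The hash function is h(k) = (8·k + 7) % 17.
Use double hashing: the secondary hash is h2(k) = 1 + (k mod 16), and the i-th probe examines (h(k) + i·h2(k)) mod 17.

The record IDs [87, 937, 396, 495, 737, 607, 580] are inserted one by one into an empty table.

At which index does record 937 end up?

16

87 hashes to 6; slot 6 is free -> place at 6.
937 hashes to 6, h2=10; 6 taken -> place at 16.
396 hashes to 13; slot 13 is free -> place at 13.
495 hashes to 6, h2=16; 6 taken -> place at 5.
737 hashes to 4; slot 4 is free -> place at 4.
607 hashes to 1; slot 1 is free -> place at 1.
580 hashes to 6, h2=5; 6 taken -> place at 11.
Table: [-, 607, -, -, 737, 495, 87, -, -, -, -, 580, -, 396, -, -, 937]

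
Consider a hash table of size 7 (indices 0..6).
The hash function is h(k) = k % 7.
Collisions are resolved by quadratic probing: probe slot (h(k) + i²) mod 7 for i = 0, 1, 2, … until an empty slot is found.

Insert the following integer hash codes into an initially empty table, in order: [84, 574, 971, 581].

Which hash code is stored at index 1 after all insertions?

574

Insert 84: h=0, slot 0 empty → index 0.
Insert 574: h=0, slot 0 occupied → index 1.
Insert 971: h=5, slot 5 empty → index 5.
Insert 581: h=0, slots 0,1 occupied → index 4.
Table: [84, 574, _, _, 581, 971, _]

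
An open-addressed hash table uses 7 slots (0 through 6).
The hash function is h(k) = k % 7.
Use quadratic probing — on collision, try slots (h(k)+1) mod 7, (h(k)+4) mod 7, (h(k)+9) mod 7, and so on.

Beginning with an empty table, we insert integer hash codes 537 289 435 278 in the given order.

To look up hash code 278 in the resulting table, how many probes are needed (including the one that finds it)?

Insert 537: h=5, slot 5 empty -> index 5.
Insert 289: h=2, slot 2 empty -> index 2.
Insert 435: h=1, slot 1 empty -> index 1.
Insert 278: h=5, slot 5 occupied -> index 6.
Table: [—, 435, 289, —, —, 537, 278]
Lookup 278: h=5, probe 5,6 → found at 6.

2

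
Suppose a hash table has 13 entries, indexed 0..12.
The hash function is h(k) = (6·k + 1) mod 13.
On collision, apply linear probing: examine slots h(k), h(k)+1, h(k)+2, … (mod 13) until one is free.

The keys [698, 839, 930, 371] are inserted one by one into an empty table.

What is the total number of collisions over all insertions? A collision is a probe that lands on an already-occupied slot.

Insert 698: h=3, slot 3 empty -> index 3.
Insert 839: h=4, slot 4 empty -> index 4.
Insert 930: h=4, slot 4 occupied -> index 5.
Insert 371: h=4, slots 4,5 occupied -> index 6.
Table: [-, -, -, 698, 839, 930, 371, -, -, -, -, -, -]

3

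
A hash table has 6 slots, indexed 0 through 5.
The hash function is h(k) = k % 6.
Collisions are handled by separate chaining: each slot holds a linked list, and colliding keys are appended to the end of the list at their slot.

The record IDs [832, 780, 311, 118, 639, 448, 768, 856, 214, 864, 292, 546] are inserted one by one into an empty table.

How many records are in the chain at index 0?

Insert 832: h=4, bucket 4 empty -> new chain.
Insert 780: h=0, bucket 0 empty -> new chain.
Insert 311: h=5, bucket 5 empty -> new chain.
Insert 118: h=4, bucket 4 nonempty -> append to chain.
Insert 639: h=3, bucket 3 empty -> new chain.
Insert 448: h=4, bucket 4 nonempty -> append to chain.
Insert 768: h=0, bucket 0 nonempty -> append to chain.
Insert 856: h=4, bucket 4 nonempty -> append to chain.
Insert 214: h=4, bucket 4 nonempty -> append to chain.
Insert 864: h=0, bucket 0 nonempty -> append to chain.
Insert 292: h=4, bucket 4 nonempty -> append to chain.
Insert 546: h=0, bucket 0 nonempty -> append to chain.
Final buckets:
0: 780 -> 768 -> 864 -> 546
1: _
2: _
3: 639
4: 832 -> 118 -> 448 -> 856 -> 214 -> 292
5: 311

4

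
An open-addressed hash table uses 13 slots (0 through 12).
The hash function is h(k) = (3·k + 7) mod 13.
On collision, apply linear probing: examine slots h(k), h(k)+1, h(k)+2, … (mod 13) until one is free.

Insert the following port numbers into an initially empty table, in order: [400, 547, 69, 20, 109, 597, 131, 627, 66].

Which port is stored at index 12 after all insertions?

131

400 hashes to 11; slot 11 is free => place at 11.
547 hashes to 10; slot 10 is free => place at 10.
69 hashes to 6; slot 6 is free => place at 6.
20 hashes to 2; slot 2 is free => place at 2.
109 hashes to 9; slot 9 is free => place at 9.
597 hashes to 4; slot 4 is free => place at 4.
131 hashes to 10; 10,11 taken => place at 12.
627 hashes to 3; slot 3 is free => place at 3.
66 hashes to 10; 10,11,12 taken => place at 0.
Table: [66, _, 20, 627, 597, _, 69, _, _, 109, 547, 400, 131]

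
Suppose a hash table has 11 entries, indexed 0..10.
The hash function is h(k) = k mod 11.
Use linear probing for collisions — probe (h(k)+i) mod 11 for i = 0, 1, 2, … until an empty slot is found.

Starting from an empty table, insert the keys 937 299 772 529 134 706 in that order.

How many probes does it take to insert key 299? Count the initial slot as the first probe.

937: h=2 => slot 2
299: h=2, probe 2,3 => slot 3
772: h=2, probe 2,3,4 => slot 4
529: h=1 => slot 1
134: h=2, probe 2,3,4,5 => slot 5
706: h=2, probe 2,3,4,5,6 => slot 6
Table: [., 529, 937, 299, 772, 134, 706, ., ., ., .]

2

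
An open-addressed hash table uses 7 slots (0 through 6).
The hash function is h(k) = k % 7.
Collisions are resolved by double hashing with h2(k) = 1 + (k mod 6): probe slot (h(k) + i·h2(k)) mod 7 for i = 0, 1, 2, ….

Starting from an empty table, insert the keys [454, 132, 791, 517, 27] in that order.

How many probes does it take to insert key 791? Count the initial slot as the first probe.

3

454: h=6 => slot 6
132: h=6, h2=1, probe 6,0 => slot 0
791: h=0, h2=6, probe 0,6,5 => slot 5
517: h=6, h2=2, probe 6,1 => slot 1
27: h=6, h2=4, probe 6,3 => slot 3
Table: [132, 517, ., 27, ., 791, 454]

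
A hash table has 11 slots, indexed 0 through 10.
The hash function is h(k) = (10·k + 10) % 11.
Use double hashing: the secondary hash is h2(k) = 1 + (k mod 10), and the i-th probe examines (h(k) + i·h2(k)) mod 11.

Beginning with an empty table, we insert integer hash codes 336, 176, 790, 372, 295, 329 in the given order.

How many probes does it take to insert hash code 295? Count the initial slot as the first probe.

3

336: h=4 -> slot 4
176: h=10 -> slot 10
790: h=1 -> slot 1
372: h=1, h2=3, probe 1,4,7 -> slot 7
295: h=1, h2=6, probe 1,7,2 -> slot 2
329: h=0 -> slot 0
Table: [329, 790, 295, ∅, 336, ∅, ∅, 372, ∅, ∅, 176]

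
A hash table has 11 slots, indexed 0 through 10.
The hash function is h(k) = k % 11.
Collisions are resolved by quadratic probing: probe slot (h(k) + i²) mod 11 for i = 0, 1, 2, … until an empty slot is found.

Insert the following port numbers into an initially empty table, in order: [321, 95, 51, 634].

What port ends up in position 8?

321: h=2 -> slot 2
95: h=7 -> slot 7
51: h=7, probe 7,8 -> slot 8
634: h=7, probe 7,8,0 -> slot 0
Table: [634, —, 321, —, —, —, —, 95, 51, —, —]

51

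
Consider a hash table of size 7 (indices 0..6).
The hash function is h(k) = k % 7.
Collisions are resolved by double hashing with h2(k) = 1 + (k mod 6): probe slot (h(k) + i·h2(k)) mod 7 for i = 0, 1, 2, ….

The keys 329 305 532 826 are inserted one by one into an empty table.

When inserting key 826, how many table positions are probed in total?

329: h=0 => slot 0
305: h=4 => slot 4
532: h=0, h2=5, probe 0,5 => slot 5
826: h=0, h2=5, probe 0,5,3 => slot 3
Table: [329, —, —, 826, 305, 532, —]

3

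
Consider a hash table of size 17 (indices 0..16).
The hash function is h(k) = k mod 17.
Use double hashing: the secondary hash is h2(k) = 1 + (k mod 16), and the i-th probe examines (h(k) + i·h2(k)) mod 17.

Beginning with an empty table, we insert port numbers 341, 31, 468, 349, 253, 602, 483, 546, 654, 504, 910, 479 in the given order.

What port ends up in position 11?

341 hashes to 1; slot 1 is free => place at 1.
31 hashes to 14; slot 14 is free => place at 14.
468 hashes to 9; slot 9 is free => place at 9.
349 hashes to 9, h2=14; 9 taken => place at 6.
253 hashes to 15; slot 15 is free => place at 15.
602 hashes to 7; slot 7 is free => place at 7.
483 hashes to 7, h2=4; 7 taken => place at 11.
546 hashes to 2; slot 2 is free => place at 2.
654 hashes to 8; slot 8 is free => place at 8.
504 hashes to 11, h2=9; 11 taken => place at 3.
910 hashes to 9, h2=15; 9,7 taken => place at 5.
479 hashes to 3, h2=16; 3,2,1 taken => place at 0.
Table: [479, 341, 546, 504, ., 910, 349, 602, 654, 468, ., 483, ., ., 31, 253, .]

483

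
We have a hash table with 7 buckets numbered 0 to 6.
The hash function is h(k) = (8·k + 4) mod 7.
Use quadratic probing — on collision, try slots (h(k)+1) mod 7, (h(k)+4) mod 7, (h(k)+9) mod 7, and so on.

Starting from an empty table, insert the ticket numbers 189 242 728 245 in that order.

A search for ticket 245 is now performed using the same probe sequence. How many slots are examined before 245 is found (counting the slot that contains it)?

189 hashes to 4; slot 4 is free => place at 4.
242 hashes to 1; slot 1 is free => place at 1.
728 hashes to 4; 4 taken => place at 5.
245 hashes to 4; 4,5,1 taken => place at 6.
Table: [-, 242, -, -, 189, 728, 245]
Lookup 245: h=4, probe 4,5,1,6 → found at 6.

4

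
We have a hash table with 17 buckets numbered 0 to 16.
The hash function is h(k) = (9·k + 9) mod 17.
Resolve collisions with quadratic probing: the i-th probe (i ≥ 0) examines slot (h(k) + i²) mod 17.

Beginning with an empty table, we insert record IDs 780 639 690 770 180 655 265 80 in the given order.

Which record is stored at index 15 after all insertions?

690

Insert 780: h=8, slot 8 empty => index 8.
Insert 639: h=14, slot 14 empty => index 14.
Insert 690: h=14, slot 14 occupied => index 15.
Insert 770: h=3, slot 3 empty => index 3.
Insert 180: h=14, slots 14,15 occupied => index 1.
Insert 655: h=5, slot 5 empty => index 5.
Insert 265: h=14, slots 14,15,1 occupied => index 6.
Insert 80: h=15, slot 15 occupied => index 16.
Table: [—, 180, —, 770, —, 655, 265, —, 780, —, —, —, —, —, 639, 690, 80]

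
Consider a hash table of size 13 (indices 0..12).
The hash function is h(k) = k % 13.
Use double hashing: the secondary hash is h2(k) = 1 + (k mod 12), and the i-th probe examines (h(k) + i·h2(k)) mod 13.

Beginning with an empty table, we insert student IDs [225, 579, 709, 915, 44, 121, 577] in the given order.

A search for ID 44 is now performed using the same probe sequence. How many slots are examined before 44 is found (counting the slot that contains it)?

Insert 225: h=4, slot 4 empty -> index 4.
Insert 579: h=7, slot 7 empty -> index 7.
Insert 709: h=7, h2=2, slot 7 occupied -> index 9.
Insert 915: h=5, slot 5 empty -> index 5.
Insert 44: h=5, h2=9, slot 5 occupied -> index 1.
Insert 121: h=4, h2=2, slot 4 occupied -> index 6.
Insert 577: h=5, h2=2, slots 5,7,9 occupied -> index 11.
Table: [-, 44, -, -, 225, 915, 121, 579, -, 709, -, 577, -]
Lookup 44: h=5, h2=9, probe 5,1 → found at 1.

2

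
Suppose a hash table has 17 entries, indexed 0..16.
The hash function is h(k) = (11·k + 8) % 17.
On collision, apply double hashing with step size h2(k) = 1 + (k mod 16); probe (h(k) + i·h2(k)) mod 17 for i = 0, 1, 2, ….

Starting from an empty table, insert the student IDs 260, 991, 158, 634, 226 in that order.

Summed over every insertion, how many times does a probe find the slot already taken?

260 hashes to 12; slot 12 is free -> place at 12.
991 hashes to 12, h2=16; 12 taken -> place at 11.
158 hashes to 12, h2=15; 12 taken -> place at 10.
634 hashes to 12, h2=11; 12 taken -> place at 6.
226 hashes to 12, h2=3; 12 taken -> place at 15.
Table: [—, —, —, —, —, —, 634, —, —, —, 158, 991, 260, —, —, 226, —]

4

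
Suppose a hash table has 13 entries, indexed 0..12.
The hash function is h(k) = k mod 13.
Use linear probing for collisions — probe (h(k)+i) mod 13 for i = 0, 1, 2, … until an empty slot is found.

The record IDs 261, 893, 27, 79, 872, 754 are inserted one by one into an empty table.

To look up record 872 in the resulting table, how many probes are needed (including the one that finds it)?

261 hashes to 1; slot 1 is free => place at 1.
893 hashes to 9; slot 9 is free => place at 9.
27 hashes to 1; 1 taken => place at 2.
79 hashes to 1; 1,2 taken => place at 3.
872 hashes to 1; 1,2,3 taken => place at 4.
754 hashes to 0; slot 0 is free => place at 0.
Table: [754, 261, 27, 79, 872, _, _, _, _, 893, _, _, _]
Lookup 872: h=1, probe 1,2,3,4 → found at 4.

4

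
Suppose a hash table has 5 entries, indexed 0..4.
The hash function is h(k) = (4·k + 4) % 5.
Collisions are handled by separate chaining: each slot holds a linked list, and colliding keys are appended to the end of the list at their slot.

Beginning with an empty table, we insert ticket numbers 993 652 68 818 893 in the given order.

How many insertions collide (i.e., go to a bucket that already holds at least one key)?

Insert 993: h=1, bucket 1 empty -> new chain.
Insert 652: h=2, bucket 2 empty -> new chain.
Insert 68: h=1, bucket 1 nonempty -> append to chain.
Insert 818: h=1, bucket 1 nonempty -> append to chain.
Insert 893: h=1, bucket 1 nonempty -> append to chain.
Final buckets:
0: _
1: 993 -> 68 -> 818 -> 893
2: 652
3: _
4: _

3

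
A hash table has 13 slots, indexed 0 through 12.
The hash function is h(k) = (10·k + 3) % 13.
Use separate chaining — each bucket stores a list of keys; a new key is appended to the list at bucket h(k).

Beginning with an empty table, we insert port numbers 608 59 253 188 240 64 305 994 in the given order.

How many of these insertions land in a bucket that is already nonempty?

Insert 608: h=12, bucket 12 empty → new chain.
Insert 59: h=8, bucket 8 empty → new chain.
Insert 253: h=11, bucket 11 empty → new chain.
Insert 188: h=11, bucket 11 nonempty → append to chain.
Insert 240: h=11, bucket 11 nonempty → append to chain.
Insert 64: h=6, bucket 6 empty → new chain.
Insert 305: h=11, bucket 11 nonempty → append to chain.
Insert 994: h=11, bucket 11 nonempty → append to chain.
Final buckets:
0: -
1: -
2: -
3: -
4: -
5: -
6: 64
7: -
8: 59
9: -
10: -
11: 253 -> 188 -> 240 -> 305 -> 994
12: 608

4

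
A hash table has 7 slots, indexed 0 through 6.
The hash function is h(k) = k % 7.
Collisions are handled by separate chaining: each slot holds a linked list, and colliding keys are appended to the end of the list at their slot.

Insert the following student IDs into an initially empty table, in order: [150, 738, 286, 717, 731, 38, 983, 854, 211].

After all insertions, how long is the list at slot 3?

6

Insert 150: h=3, bucket 3 empty -> new chain.
Insert 738: h=3, bucket 3 nonempty -> append to chain.
Insert 286: h=6, bucket 6 empty -> new chain.
Insert 717: h=3, bucket 3 nonempty -> append to chain.
Insert 731: h=3, bucket 3 nonempty -> append to chain.
Insert 38: h=3, bucket 3 nonempty -> append to chain.
Insert 983: h=3, bucket 3 nonempty -> append to chain.
Insert 854: h=0, bucket 0 empty -> new chain.
Insert 211: h=1, bucket 1 empty -> new chain.
Final buckets:
0: 854
1: 211
2: -
3: 150 -> 738 -> 717 -> 731 -> 38 -> 983
4: -
5: -
6: 286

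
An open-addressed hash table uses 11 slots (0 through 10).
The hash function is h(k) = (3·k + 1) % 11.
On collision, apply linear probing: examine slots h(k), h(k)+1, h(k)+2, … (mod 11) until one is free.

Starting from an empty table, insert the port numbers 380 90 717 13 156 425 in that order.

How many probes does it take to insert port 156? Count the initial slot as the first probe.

5

380: h=8 -> slot 8
90: h=7 -> slot 7
717: h=7, probe 7,8,9 -> slot 9
13: h=7, probe 7,8,9,10 -> slot 10
156: h=7, probe 7,8,9,10,0 -> slot 0
425: h=0, probe 0,1 -> slot 1
Table: [156, 425, —, —, —, —, —, 90, 380, 717, 13]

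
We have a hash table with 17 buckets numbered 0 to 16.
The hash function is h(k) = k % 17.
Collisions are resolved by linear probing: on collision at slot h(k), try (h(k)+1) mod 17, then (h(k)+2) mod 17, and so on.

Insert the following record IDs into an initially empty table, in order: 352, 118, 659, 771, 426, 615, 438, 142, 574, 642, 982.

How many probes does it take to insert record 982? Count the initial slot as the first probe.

7

352 hashes to 12; slot 12 is free -> place at 12.
118 hashes to 16; slot 16 is free -> place at 16.
659 hashes to 13; slot 13 is free -> place at 13.
771 hashes to 6; slot 6 is free -> place at 6.
426 hashes to 1; slot 1 is free -> place at 1.
615 hashes to 3; slot 3 is free -> place at 3.
438 hashes to 13; 13 taken -> place at 14.
142 hashes to 6; 6 taken -> place at 7.
574 hashes to 13; 13,14 taken -> place at 15.
642 hashes to 13; 13,14,15,16 taken -> place at 0.
982 hashes to 13; 13,14,15,16,0,1 taken -> place at 2.
Table: [642, 426, 982, 615, _, _, 771, 142, _, _, _, _, 352, 659, 438, 574, 118]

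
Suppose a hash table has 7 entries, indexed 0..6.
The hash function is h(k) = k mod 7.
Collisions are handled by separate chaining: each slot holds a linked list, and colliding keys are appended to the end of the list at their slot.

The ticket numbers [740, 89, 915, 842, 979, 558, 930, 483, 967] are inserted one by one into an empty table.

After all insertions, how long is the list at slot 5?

4

Insert 740: h=5, bucket 5 empty -> new chain.
Insert 89: h=5, bucket 5 nonempty -> append to chain.
Insert 915: h=5, bucket 5 nonempty -> append to chain.
Insert 842: h=2, bucket 2 empty -> new chain.
Insert 979: h=6, bucket 6 empty -> new chain.
Insert 558: h=5, bucket 5 nonempty -> append to chain.
Insert 930: h=6, bucket 6 nonempty -> append to chain.
Insert 483: h=0, bucket 0 empty -> new chain.
Insert 967: h=1, bucket 1 empty -> new chain.
Final buckets:
0: 483
1: 967
2: 842
3: ∅
4: ∅
5: 740 -> 89 -> 915 -> 558
6: 979 -> 930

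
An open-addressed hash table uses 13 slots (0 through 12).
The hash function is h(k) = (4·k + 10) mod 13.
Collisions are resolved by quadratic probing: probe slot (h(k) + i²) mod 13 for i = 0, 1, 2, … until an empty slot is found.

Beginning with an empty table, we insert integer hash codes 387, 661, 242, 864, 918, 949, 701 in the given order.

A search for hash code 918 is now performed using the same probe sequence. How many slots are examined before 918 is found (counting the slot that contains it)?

387: h=11 -> slot 11
661: h=2 -> slot 2
242: h=3 -> slot 3
864: h=8 -> slot 8
918: h=3, probe 3,4 -> slot 4
949: h=10 -> slot 10
701: h=6 -> slot 6
Table: [_, _, 661, 242, 918, _, 701, _, 864, _, 949, 387, _]
Lookup 918: h=3, probe 3,4 → found at 4.

2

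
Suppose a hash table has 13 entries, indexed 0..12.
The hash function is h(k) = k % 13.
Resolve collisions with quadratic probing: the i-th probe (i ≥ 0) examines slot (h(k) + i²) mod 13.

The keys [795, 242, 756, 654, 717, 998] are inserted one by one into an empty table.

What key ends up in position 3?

795: h=2 => slot 2
242: h=8 => slot 8
756: h=2, probe 2,3 => slot 3
654: h=4 => slot 4
717: h=2, probe 2,3,6 => slot 6
998: h=10 => slot 10
Table: [∅, ∅, 795, 756, 654, ∅, 717, ∅, 242, ∅, 998, ∅, ∅]

756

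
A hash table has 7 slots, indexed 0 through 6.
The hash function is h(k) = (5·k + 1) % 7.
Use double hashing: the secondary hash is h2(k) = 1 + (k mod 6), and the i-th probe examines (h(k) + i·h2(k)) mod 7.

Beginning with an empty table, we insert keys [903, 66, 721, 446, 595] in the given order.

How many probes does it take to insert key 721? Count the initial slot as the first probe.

2

903: h=1 → slot 1
66: h=2 → slot 2
721: h=1, h2=2, probe 1,3 → slot 3
446: h=5 → slot 5
595: h=1, h2=2, probe 1,3,5,0 → slot 0
Table: [595, 903, 66, 721, -, 446, -]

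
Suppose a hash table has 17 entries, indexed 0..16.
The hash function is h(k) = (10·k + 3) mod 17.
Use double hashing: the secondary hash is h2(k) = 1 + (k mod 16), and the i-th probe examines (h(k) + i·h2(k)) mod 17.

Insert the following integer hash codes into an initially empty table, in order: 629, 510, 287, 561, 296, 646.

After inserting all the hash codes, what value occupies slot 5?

561

629 hashes to 3; slot 3 is free -> place at 3.
510 hashes to 3, h2=15; 3 taken -> place at 1.
287 hashes to 0; slot 0 is free -> place at 0.
561 hashes to 3, h2=2; 3 taken -> place at 5.
296 hashes to 5, h2=9; 5 taken -> place at 14.
646 hashes to 3, h2=7; 3 taken -> place at 10.
Table: [287, 510, -, 629, -, 561, -, -, -, -, 646, -, -, -, 296, -, -]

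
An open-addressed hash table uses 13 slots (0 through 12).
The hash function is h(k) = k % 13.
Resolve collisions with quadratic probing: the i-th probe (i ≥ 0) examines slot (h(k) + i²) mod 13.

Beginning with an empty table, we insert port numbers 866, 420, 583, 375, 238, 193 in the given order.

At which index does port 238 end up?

5

Insert 866: h=8, slot 8 empty → index 8.
Insert 420: h=4, slot 4 empty → index 4.
Insert 583: h=11, slot 11 empty → index 11.
Insert 375: h=11, slot 11 occupied → index 12.
Insert 238: h=4, slot 4 occupied → index 5.
Insert 193: h=11, slots 11,12 occupied → index 2.
Table: [—, —, 193, —, 420, 238, —, —, 866, —, —, 583, 375]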